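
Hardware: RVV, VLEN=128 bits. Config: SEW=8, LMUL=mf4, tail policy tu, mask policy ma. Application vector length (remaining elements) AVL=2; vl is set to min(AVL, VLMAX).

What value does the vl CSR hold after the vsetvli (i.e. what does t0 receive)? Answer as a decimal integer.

vl = 2

lanes per group: 128·1/4/8 = 4
AVL=2 ≤ VLMAX=4, so vl = 2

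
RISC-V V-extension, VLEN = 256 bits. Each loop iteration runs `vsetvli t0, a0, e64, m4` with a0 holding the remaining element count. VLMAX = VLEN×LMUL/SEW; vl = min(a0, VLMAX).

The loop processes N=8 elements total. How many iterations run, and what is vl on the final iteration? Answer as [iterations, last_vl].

[iterations, last_vl] = [1, 8]

VLMAX = VLEN×LMUL/SEW = 256×4/64 = 16
8 elements at 16/iter → 1 passes, remainder 8 on the last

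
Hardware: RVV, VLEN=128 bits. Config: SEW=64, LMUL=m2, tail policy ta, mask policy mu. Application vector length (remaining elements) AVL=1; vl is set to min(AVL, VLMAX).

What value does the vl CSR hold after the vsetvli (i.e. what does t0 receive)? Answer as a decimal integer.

vl = 1

VLMAX = (128 × 2) / 64 = 4 lanes
vl = min(AVL, VLMAX) = min(1, 4) = 1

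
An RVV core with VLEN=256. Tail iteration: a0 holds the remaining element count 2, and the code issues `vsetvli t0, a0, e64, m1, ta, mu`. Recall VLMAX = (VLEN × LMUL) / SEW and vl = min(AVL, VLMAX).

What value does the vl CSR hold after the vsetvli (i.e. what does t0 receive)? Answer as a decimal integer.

vl = 2

lanes per group: 256·1/64 = 4
vl = min(AVL, VLMAX) = min(2, 4) = 2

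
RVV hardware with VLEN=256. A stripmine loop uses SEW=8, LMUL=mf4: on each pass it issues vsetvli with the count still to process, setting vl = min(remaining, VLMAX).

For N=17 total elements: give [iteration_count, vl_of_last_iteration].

VLMAX = VLEN×LMUL/SEW = 256×1/4/8 = 8
17 elements at 8/iter → 3 passes, remainder 1 on the last

[iterations, last_vl] = [3, 1]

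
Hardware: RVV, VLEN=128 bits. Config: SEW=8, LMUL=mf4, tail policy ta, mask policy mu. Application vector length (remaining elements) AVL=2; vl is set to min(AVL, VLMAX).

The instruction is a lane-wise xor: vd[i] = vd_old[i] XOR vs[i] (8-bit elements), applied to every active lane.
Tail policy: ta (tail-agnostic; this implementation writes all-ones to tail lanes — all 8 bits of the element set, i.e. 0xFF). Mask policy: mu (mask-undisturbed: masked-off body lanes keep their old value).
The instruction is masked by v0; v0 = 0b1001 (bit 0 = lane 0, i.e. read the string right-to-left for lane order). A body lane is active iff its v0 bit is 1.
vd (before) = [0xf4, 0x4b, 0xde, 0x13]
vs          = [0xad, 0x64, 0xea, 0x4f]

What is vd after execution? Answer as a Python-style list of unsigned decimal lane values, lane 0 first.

VLMAX = VLEN×LMUL/SEW = 128×1/4/8 = 4
AVL=2 ≤ VLMAX=4, so vl = 2
  i=0: xor(0xf4,0xad) → 89
  i=1: mask-off/keep → 75
  i=2: tail/ones → 255
  i=3: tail/ones → 255

vd = [89, 75, 255, 255]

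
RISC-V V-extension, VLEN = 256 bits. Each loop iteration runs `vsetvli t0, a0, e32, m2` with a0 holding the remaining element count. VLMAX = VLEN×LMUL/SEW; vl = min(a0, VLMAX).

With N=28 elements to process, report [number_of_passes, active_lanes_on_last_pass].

lanes per group: 256·2/32 = 16
N=28: ⌈28/16⌉ = 2 iters; last vl = 28 − 1×16 = 12

[iterations, last_vl] = [2, 12]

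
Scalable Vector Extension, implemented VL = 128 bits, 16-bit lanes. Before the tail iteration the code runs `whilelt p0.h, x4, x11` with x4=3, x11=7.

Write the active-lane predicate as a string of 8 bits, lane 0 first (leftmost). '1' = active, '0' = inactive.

predicate = 11110000

lane count: 128 div 16 = 8
active while 3+j < 7, i.e. j ∈ [0,4) capped at 8 ⇒ 4
bits (lane 0 leftmost): 11110000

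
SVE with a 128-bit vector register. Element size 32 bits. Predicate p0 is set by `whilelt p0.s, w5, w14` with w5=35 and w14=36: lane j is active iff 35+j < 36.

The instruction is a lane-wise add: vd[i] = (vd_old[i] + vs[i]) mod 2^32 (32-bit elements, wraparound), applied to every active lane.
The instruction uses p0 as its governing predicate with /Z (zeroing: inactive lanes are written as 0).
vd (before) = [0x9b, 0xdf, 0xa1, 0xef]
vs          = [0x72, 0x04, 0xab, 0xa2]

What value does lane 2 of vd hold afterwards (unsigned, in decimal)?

128-bit reg / 32-bit elem → 4 lanes
p0[j] = (35+j < 36); true for j=0..0 → 1 lanes set
vd[0] add(0x9b,0x72) -> 0x10d
vd[1] tail/zero -> 0x00
vd[2] tail/zero -> 0x00
vd[3] tail/zero -> 0x00

vd[2] = 0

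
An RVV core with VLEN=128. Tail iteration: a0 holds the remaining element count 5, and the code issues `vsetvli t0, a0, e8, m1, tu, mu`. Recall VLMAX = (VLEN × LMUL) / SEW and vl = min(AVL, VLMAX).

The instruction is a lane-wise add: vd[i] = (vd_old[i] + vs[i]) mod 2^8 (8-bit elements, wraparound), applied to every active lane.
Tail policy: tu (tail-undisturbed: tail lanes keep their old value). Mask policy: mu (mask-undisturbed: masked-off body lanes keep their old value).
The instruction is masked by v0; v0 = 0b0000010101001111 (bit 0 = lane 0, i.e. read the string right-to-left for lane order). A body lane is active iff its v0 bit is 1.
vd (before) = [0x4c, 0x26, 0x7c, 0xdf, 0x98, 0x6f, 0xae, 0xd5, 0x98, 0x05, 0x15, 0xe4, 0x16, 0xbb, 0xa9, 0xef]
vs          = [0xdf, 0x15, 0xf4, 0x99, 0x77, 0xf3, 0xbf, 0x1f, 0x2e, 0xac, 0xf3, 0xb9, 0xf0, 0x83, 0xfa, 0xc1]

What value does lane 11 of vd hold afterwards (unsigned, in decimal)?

vd[11] = 228

VLMAX = VLEN×LMUL/SEW = 128×1/8 = 16
vl ← min(5, 16) = 5
lane  0: add(0x4c,0xdf) ⇒ 0x2b
lane  1: add(0x26,0x15) ⇒ 0x3b
lane  2: add(0x7c,0xf4) ⇒ 0x70
lane  3: add(0xdf,0x99) ⇒ 0x78
lane  4: mask-off/keep ⇒ 0x98
lane  5: tail/keep ⇒ 0x6f
lane  6: tail/keep ⇒ 0xae
lane  7: tail/keep ⇒ 0xd5
lane  8: tail/keep ⇒ 0x98
lane  9: tail/keep ⇒ 0x05
lane 10: tail/keep ⇒ 0x15
lane 11: tail/keep ⇒ 0xe4
lane 12: tail/keep ⇒ 0x16
lane 13: tail/keep ⇒ 0xbb
lane 14: tail/keep ⇒ 0xa9
lane 15: tail/keep ⇒ 0xef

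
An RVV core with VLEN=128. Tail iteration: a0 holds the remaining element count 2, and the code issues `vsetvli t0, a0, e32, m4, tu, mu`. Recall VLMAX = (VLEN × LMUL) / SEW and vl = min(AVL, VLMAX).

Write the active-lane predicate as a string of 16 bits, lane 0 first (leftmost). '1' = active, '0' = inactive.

VLMAX = (128 × 4) / 32 = 16 lanes
vl ← min(2, 16) = 2
bits (lane 0 leftmost): 1100000000000000

predicate = 1100000000000000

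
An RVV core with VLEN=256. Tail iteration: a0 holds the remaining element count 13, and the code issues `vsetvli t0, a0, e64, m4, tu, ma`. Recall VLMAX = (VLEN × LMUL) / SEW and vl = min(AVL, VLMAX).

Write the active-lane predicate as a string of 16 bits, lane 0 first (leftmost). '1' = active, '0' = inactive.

lanes per group: 256·4/64 = 16
AVL=13 ≤ VLMAX=16, so vl = 13
bits (lane 0 leftmost): 1111111111111000

predicate = 1111111111111000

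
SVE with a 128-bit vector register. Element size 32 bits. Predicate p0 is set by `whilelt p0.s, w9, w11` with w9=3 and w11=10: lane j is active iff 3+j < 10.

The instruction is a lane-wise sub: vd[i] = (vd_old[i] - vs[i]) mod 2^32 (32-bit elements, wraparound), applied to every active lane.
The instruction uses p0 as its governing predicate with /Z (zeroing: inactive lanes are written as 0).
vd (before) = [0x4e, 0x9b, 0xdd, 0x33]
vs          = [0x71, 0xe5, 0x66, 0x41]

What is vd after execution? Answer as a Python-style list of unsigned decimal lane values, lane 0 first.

vd = [4294967261, 4294967222, 119, 4294967282]

128-bit reg / 32-bit elem → 4 lanes
active while 3+j < 10, i.e. j ∈ [0,7) capped at 4 ⇒ 4
  i=0: sub(0x4e,0x71) → 4294967261
  i=1: sub(0x9b,0xe5) → 4294967222
  i=2: sub(0xdd,0x66) → 119
  i=3: sub(0x33,0x41) → 4294967282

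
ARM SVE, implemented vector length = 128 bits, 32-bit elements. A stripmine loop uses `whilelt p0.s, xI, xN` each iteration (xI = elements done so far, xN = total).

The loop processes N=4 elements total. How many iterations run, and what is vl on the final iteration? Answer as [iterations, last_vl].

[iterations, last_vl] = [1, 4]

register lanes = 128/32 = 4
N=4: ⌈4/4⌉ = 1 iters; last vl = 4 − 0×4 = 4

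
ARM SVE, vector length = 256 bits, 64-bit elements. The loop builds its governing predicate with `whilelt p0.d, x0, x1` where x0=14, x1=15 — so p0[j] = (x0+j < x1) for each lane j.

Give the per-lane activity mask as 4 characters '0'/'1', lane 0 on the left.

predicate = 1000

lane count: 256 div 64 = 4
active while 14+j < 15, i.e. j ∈ [0,1) capped at 4 ⇒ 1
bits (lane 0 leftmost): 1000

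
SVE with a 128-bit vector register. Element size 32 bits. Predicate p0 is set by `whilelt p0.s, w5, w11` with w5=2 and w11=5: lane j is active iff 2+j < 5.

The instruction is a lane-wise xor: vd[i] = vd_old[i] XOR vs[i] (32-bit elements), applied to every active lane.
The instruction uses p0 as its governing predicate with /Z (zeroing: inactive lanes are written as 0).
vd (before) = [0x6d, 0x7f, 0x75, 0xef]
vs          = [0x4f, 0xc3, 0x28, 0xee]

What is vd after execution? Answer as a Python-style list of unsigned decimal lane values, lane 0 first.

lane count: 128 div 32 = 4
active while 2+j < 5, i.e. j ∈ [0,3) capped at 4 ⇒ 3
vd[0] xor(0x6d,0x4f) -> 0x22
vd[1] xor(0x7f,0xc3) -> 0xbc
vd[2] xor(0x75,0x28) -> 0x5d
vd[3] tail/zero -> 0x00

vd = [34, 188, 93, 0]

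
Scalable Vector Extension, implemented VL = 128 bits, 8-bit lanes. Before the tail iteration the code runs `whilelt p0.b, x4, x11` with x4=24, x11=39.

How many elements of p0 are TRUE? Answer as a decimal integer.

lane count: 128 div 8 = 16
p0[j] = (24+j < 39); true for j=0..14 → 15 lanes set

vl = 15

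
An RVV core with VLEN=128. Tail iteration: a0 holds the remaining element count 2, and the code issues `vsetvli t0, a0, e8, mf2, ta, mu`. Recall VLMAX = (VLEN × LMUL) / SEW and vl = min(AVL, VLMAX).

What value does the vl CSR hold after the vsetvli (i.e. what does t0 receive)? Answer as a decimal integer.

VLMAX = (128 × 1/2) / 8 = 8 lanes
vl = min(AVL, VLMAX) = min(2, 8) = 2

vl = 2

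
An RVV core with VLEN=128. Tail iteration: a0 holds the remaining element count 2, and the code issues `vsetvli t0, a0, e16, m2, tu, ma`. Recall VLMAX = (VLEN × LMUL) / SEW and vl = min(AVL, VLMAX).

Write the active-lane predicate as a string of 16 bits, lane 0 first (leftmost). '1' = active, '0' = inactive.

lanes per group: 128·2/16 = 16
vl ← min(2, 16) = 2
bits (lane 0 leftmost): 1100000000000000

predicate = 1100000000000000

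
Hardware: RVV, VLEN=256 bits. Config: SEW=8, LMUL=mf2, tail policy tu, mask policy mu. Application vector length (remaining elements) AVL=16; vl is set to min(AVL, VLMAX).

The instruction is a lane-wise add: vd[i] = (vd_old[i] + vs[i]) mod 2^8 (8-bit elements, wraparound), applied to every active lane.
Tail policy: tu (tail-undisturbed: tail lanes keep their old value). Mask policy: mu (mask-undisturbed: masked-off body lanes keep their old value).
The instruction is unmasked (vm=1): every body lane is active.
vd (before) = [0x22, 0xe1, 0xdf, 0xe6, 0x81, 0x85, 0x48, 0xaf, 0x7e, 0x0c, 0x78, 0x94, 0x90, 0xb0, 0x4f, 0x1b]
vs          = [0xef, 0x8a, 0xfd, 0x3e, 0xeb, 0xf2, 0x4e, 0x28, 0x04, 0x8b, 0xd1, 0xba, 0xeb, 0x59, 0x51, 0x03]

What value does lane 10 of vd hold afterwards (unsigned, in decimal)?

VLMAX = (256 × 1/2) / 8 = 16 lanes
vl ← min(16, 16) = 16
lane  0: add(0x22,0xef) ⇒ 0x11
lane  1: add(0xe1,0x8a) ⇒ 0x6b
lane  2: add(0xdf,0xfd) ⇒ 0xdc
lane  3: add(0xe6,0x3e) ⇒ 0x24
lane  4: add(0x81,0xeb) ⇒ 0x6c
lane  5: add(0x85,0xf2) ⇒ 0x77
lane  6: add(0x48,0x4e) ⇒ 0x96
lane  7: add(0xaf,0x28) ⇒ 0xd7
lane  8: add(0x7e,0x04) ⇒ 0x82
lane  9: add(0x0c,0x8b) ⇒ 0x97
lane 10: add(0x78,0xd1) ⇒ 0x49
lane 11: add(0x94,0xba) ⇒ 0x4e
lane 12: add(0x90,0xeb) ⇒ 0x7b
lane 13: add(0xb0,0x59) ⇒ 0x09
lane 14: add(0x4f,0x51) ⇒ 0xa0
lane 15: add(0x1b,0x03) ⇒ 0x1e

vd[10] = 73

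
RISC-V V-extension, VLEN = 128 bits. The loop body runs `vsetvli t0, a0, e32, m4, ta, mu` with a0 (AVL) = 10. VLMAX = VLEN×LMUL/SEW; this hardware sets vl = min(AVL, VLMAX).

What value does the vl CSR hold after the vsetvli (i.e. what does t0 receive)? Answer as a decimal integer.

VLMAX = (128 × 4) / 32 = 16 lanes
vl = min(AVL, VLMAX) = min(10, 16) = 10

vl = 10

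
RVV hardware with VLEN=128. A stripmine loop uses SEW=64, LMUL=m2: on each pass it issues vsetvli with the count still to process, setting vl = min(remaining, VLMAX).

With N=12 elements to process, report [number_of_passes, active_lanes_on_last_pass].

[iterations, last_vl] = [3, 4]

VLMAX = VLEN×LMUL/SEW = 128×2/64 = 4
N=12: ⌈12/4⌉ = 3 iters; last vl = 12 − 2×4 = 4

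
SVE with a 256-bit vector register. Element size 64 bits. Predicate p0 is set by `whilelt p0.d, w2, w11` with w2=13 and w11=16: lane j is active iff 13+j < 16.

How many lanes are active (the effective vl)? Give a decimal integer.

lane count: 256 div 64 = 4
whilelt: lane j active iff 13+j < 16 → j < 3 → 3 active

vl = 3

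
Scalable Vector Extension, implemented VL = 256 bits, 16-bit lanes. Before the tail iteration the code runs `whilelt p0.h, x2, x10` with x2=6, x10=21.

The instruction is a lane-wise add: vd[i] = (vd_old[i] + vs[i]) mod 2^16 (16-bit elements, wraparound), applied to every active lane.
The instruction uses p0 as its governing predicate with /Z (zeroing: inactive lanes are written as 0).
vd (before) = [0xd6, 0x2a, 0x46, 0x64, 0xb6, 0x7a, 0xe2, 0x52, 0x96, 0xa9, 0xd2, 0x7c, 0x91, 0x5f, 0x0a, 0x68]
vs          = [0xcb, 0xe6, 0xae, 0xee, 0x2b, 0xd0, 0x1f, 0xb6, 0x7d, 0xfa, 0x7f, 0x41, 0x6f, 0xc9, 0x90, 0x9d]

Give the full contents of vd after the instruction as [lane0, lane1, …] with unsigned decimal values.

vd = [417, 272, 244, 338, 225, 330, 257, 264, 275, 419, 337, 189, 256, 296, 154, 0]

register lanes = 256/16 = 16
active while 6+j < 21, i.e. j ∈ [0,15) capped at 16 ⇒ 15
vd[0] add(0xd6,0xcb) -> 0x1a1
vd[1] add(0x2a,0xe6) -> 0x110
vd[2] add(0x46,0xae) -> 0xf4
vd[3] add(0x64,0xee) -> 0x152
vd[4] add(0xb6,0x2b) -> 0xe1
vd[5] add(0x7a,0xd0) -> 0x14a
vd[6] add(0xe2,0x1f) -> 0x101
vd[7] add(0x52,0xb6) -> 0x108
vd[8] add(0x96,0x7d) -> 0x113
vd[9] add(0xa9,0xfa) -> 0x1a3
vd[10] add(0xd2,0x7f) -> 0x151
vd[11] add(0x7c,0x41) -> 0xbd
vd[12] add(0x91,0x6f) -> 0x100
vd[13] add(0x5f,0xc9) -> 0x128
vd[14] add(0x0a,0x90) -> 0x9a
vd[15] tail/zero -> 0x00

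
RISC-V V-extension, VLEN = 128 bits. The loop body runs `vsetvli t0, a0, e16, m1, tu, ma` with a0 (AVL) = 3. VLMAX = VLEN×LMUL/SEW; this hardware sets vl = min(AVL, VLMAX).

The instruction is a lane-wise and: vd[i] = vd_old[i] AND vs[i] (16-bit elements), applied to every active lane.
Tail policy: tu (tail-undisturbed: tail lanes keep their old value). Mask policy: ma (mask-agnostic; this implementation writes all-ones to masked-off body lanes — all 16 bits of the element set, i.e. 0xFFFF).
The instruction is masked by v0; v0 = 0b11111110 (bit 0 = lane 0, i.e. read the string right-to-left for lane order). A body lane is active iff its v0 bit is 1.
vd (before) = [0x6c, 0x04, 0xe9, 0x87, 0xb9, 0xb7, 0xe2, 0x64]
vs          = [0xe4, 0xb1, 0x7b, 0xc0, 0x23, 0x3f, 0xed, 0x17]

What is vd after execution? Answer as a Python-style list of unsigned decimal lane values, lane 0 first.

vd = [65535, 0, 105, 135, 185, 183, 226, 100]

lanes per group: 128·1/16 = 8
vl ← min(3, 8) = 3
  i=0: mask-off/ones → 65535
  i=1: and(0x04,0xb1) → 0
  i=2: and(0xe9,0x7b) → 105
  i=3: tail/keep → 135
  i=4: tail/keep → 185
  i=5: tail/keep → 183
  i=6: tail/keep → 226
  i=7: tail/keep → 100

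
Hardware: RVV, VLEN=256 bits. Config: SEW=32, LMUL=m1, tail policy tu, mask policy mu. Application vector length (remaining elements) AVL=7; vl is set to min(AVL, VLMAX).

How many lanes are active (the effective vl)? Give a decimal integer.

VLMAX = (256 × 1) / 32 = 8 lanes
vl = min(AVL, VLMAX) = min(7, 8) = 7

vl = 7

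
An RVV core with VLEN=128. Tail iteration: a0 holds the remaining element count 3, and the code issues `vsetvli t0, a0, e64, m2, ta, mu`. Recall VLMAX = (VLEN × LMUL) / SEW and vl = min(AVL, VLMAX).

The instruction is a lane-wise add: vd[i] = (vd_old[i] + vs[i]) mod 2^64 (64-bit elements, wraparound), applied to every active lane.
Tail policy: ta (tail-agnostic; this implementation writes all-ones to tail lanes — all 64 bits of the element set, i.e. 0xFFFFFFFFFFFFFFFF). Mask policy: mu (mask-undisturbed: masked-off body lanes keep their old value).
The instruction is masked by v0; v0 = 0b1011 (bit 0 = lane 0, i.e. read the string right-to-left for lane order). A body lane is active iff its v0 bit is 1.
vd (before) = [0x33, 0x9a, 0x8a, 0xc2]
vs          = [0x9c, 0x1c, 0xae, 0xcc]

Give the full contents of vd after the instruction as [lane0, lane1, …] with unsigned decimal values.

VLMAX = VLEN×LMUL/SEW = 128×2/64 = 4
AVL=3 ≤ VLMAX=4, so vl = 3
  i=0: add(0x33,0x9c) → 207
  i=1: add(0x9a,0x1c) → 182
  i=2: mask-off/keep → 138
  i=3: tail/ones → 18446744073709551615

vd = [207, 182, 138, 18446744073709551615]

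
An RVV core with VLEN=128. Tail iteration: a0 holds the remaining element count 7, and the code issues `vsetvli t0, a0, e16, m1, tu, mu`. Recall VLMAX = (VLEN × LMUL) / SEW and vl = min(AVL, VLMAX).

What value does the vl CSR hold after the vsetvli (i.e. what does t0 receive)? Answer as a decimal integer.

vl = 7

VLMAX = (128 × 1) / 16 = 8 lanes
vl ← min(7, 8) = 7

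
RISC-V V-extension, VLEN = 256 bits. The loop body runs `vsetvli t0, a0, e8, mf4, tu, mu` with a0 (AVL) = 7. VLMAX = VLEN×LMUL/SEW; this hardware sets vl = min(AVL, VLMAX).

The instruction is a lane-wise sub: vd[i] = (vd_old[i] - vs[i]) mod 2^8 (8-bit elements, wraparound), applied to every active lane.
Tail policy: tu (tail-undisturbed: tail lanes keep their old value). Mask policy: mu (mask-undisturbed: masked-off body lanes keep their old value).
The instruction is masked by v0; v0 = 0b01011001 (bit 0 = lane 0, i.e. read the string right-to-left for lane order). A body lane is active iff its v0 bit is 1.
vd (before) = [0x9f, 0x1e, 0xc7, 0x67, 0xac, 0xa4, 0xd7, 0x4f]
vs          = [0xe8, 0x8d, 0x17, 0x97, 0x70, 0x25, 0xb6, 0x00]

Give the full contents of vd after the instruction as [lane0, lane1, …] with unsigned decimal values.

vd = [183, 30, 199, 208, 60, 164, 33, 79]

lanes per group: 256·1/4/8 = 8
vl = min(AVL, VLMAX) = min(7, 8) = 7
vd[0] sub(0x9f,0xe8) -> 0xb7
vd[1] mask-off/keep -> 0x1e
vd[2] mask-off/keep -> 0xc7
vd[3] sub(0x67,0x97) -> 0xd0
vd[4] sub(0xac,0x70) -> 0x3c
vd[5] mask-off/keep -> 0xa4
vd[6] sub(0xd7,0xb6) -> 0x21
vd[7] tail/keep -> 0x4f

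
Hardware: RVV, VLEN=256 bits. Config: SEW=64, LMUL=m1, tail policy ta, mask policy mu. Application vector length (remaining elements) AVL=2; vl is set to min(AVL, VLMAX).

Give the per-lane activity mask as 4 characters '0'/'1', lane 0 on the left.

predicate = 1100

VLMAX = VLEN×LMUL/SEW = 256×1/64 = 4
vl ← min(2, 4) = 2
bits (lane 0 leftmost): 1100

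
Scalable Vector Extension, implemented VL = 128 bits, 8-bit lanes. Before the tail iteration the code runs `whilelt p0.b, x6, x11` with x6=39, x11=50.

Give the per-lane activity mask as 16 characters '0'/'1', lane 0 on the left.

predicate = 1111111111100000

register lanes = 128/8 = 16
p0[j] = (39+j < 50); true for j=0..10 → 11 lanes set
bits (lane 0 leftmost): 1111111111100000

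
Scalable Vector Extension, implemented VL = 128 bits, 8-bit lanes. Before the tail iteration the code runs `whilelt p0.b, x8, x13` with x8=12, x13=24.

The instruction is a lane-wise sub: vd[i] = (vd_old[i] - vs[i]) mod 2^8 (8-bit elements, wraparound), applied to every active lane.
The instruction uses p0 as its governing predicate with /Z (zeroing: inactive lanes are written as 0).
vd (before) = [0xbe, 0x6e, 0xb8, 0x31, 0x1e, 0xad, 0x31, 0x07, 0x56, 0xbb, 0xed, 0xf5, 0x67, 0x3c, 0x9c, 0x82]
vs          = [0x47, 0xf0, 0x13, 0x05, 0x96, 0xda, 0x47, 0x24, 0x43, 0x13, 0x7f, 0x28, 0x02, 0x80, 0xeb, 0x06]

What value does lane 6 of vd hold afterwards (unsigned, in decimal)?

vd[6] = 234

register lanes = 128/8 = 16
whilelt: lane j active iff 12+j < 24 → j < 12 → 12 active
lane  0: sub(0xbe,0x47) ⇒ 0x77
lane  1: sub(0x6e,0xf0) ⇒ 0x7e
lane  2: sub(0xb8,0x13) ⇒ 0xa5
lane  3: sub(0x31,0x05) ⇒ 0x2c
lane  4: sub(0x1e,0x96) ⇒ 0x88
lane  5: sub(0xad,0xda) ⇒ 0xd3
lane  6: sub(0x31,0x47) ⇒ 0xea
lane  7: sub(0x07,0x24) ⇒ 0xe3
lane  8: sub(0x56,0x43) ⇒ 0x13
lane  9: sub(0xbb,0x13) ⇒ 0xa8
lane 10: sub(0xed,0x7f) ⇒ 0x6e
lane 11: sub(0xf5,0x28) ⇒ 0xcd
lane 12: tail/zero ⇒ 0x00
lane 13: tail/zero ⇒ 0x00
lane 14: tail/zero ⇒ 0x00
lane 15: tail/zero ⇒ 0x00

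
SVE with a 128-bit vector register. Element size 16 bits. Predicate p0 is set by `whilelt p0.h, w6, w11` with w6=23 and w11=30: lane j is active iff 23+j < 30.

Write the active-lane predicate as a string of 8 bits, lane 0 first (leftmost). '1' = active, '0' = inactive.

lane count: 128 div 16 = 8
whilelt: lane j active iff 23+j < 30 → j < 7 → 7 active
bits (lane 0 leftmost): 11111110

predicate = 11111110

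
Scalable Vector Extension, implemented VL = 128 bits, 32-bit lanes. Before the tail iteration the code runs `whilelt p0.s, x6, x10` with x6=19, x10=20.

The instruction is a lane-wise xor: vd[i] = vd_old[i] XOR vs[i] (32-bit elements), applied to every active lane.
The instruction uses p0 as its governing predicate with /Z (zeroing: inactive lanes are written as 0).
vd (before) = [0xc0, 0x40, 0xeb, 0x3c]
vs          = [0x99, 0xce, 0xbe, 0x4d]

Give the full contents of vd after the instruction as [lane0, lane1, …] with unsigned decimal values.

lane count: 128 div 32 = 4
active while 19+j < 20, i.e. j ∈ [0,1) capped at 4 ⇒ 1
lane  0: xor(0xc0,0x99) ⇒ 0x59
lane  1: tail/zero ⇒ 0x00
lane  2: tail/zero ⇒ 0x00
lane  3: tail/zero ⇒ 0x00

vd = [89, 0, 0, 0]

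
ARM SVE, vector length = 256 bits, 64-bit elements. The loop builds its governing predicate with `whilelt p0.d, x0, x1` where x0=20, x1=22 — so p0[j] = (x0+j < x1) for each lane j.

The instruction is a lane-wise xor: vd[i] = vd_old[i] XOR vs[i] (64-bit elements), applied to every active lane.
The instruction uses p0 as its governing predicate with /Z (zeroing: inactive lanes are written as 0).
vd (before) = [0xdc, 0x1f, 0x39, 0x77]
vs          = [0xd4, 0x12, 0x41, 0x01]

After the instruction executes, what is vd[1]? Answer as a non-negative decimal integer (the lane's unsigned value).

vd[1] = 13

register lanes = 256/64 = 4
active while 20+j < 22, i.e. j ∈ [0,2) capped at 4 ⇒ 2
[0] xor(0xdc,0xd4) = 0x08
[1] xor(0x1f,0x12) = 0x0d
[2] tail/zero = 0x00
[3] tail/zero = 0x00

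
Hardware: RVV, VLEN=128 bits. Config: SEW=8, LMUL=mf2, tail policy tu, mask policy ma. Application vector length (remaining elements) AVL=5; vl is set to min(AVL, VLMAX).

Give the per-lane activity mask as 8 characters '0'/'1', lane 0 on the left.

predicate = 11111000

VLMAX = (128 × 1/2) / 8 = 8 lanes
vl ← min(5, 8) = 5
bits (lane 0 leftmost): 11111000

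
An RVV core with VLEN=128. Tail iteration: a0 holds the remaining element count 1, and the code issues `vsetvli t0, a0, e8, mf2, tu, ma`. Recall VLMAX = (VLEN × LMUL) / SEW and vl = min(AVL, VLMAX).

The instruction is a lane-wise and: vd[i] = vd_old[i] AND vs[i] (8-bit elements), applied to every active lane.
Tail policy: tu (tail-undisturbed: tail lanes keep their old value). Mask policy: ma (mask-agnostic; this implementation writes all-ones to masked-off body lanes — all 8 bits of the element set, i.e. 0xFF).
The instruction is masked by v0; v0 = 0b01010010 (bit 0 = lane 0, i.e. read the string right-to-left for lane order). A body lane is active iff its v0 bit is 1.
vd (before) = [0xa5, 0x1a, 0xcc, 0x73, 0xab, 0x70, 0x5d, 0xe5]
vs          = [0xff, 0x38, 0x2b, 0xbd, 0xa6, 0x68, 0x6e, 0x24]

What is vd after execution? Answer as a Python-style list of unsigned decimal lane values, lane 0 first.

lanes per group: 128·1/2/8 = 8
vl = min(AVL, VLMAX) = min(1, 8) = 1
[0] mask-off/ones = 0xff
[1] tail/keep = 0x1a
[2] tail/keep = 0xcc
[3] tail/keep = 0x73
[4] tail/keep = 0xab
[5] tail/keep = 0x70
[6] tail/keep = 0x5d
[7] tail/keep = 0xe5

vd = [255, 26, 204, 115, 171, 112, 93, 229]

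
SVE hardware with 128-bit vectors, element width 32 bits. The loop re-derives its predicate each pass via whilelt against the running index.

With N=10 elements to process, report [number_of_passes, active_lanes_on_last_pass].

128-bit reg / 32-bit elem → 4 lanes
N=10: ⌈10/4⌉ = 3 iters; last vl = 10 − 2×4 = 2

[iterations, last_vl] = [3, 2]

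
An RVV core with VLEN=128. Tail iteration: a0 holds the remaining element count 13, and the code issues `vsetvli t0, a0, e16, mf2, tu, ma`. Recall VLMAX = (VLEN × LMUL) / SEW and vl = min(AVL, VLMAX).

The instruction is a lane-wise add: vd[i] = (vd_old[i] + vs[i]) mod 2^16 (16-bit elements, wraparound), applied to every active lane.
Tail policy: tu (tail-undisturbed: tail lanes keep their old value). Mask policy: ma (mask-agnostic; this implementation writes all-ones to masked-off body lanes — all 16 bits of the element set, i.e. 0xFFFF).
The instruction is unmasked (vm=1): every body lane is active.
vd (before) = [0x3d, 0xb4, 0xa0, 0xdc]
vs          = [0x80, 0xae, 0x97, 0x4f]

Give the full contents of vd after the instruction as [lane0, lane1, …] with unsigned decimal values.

vd = [189, 354, 311, 299]

lanes per group: 128·1/2/16 = 4
AVL=13 > VLMAX=4, so vl = 4
lane  0: add(0x3d,0x80) ⇒ 0xbd
lane  1: add(0xb4,0xae) ⇒ 0x162
lane  2: add(0xa0,0x97) ⇒ 0x137
lane  3: add(0xdc,0x4f) ⇒ 0x12b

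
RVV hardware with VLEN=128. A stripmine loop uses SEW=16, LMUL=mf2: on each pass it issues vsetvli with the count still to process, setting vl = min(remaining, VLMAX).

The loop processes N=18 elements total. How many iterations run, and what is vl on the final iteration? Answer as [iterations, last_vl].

[iterations, last_vl] = [5, 2]

lanes per group: 128·1/2/16 = 4
18 elements at 4/iter → 5 passes, remainder 2 on the last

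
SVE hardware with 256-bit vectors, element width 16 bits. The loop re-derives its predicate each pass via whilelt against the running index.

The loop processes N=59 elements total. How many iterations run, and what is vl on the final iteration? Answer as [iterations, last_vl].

register lanes = 256/16 = 16
59 elements at 16/iter → 4 passes, remainder 11 on the last

[iterations, last_vl] = [4, 11]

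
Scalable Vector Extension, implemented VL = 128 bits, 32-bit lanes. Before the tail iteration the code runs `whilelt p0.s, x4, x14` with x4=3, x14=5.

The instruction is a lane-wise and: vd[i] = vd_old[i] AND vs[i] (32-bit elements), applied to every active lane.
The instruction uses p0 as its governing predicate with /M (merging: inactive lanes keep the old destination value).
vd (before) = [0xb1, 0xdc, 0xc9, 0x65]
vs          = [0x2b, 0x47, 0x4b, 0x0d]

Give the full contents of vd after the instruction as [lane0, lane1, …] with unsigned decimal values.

vd = [33, 68, 201, 101]

register lanes = 128/32 = 4
active while 3+j < 5, i.e. j ∈ [0,2) capped at 4 ⇒ 2
[0] and(0xb1,0x2b) = 0x21
[1] and(0xdc,0x47) = 0x44
[2] tail/keep = 0xc9
[3] tail/keep = 0x65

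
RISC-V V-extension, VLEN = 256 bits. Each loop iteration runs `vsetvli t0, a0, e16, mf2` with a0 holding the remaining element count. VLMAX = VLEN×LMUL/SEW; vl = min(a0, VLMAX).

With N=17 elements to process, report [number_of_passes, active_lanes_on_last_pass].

[iterations, last_vl] = [3, 1]

VLMAX = VLEN×LMUL/SEW = 256×1/2/16 = 8
iterations = ceil(17/8) = 3; final-pass vl = 1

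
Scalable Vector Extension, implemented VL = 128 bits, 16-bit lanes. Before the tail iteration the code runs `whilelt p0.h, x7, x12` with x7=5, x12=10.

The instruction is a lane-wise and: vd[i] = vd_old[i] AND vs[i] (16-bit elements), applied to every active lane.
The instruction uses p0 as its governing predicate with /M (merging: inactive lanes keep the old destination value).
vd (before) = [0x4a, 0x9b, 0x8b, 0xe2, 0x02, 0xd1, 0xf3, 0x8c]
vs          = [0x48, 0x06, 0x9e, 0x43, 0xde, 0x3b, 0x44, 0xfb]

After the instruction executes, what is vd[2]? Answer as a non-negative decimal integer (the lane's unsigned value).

vd[2] = 138

128-bit reg / 16-bit elem → 8 lanes
whilelt: lane j active iff 5+j < 10 → j < 5 → 5 active
vd[0] and(0x4a,0x48) -> 0x48
vd[1] and(0x9b,0x06) -> 0x02
vd[2] and(0x8b,0x9e) -> 0x8a
vd[3] and(0xe2,0x43) -> 0x42
vd[4] and(0x02,0xde) -> 0x02
vd[5] tail/keep -> 0xd1
vd[6] tail/keep -> 0xf3
vd[7] tail/keep -> 0x8c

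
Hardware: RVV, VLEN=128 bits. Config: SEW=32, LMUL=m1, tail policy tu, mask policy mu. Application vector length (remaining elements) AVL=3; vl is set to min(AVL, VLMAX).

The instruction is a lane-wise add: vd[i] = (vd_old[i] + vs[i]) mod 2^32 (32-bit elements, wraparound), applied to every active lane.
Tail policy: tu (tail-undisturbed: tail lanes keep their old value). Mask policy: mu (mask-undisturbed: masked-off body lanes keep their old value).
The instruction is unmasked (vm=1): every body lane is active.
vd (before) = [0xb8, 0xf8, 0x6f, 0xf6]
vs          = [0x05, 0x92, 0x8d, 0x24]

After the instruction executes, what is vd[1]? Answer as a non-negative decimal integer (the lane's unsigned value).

vd[1] = 394

VLMAX = (128 × 1) / 32 = 4 lanes
vl ← min(3, 4) = 3
  i=0: add(0xb8,0x05) → 189
  i=1: add(0xf8,0x92) → 394
  i=2: add(0x6f,0x8d) → 252
  i=3: tail/keep → 246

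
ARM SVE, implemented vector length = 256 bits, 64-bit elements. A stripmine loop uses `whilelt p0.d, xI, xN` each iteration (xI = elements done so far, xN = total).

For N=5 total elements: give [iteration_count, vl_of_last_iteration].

lane count: 256 div 64 = 4
N=5: ⌈5/4⌉ = 2 iters; last vl = 5 − 1×4 = 1

[iterations, last_vl] = [2, 1]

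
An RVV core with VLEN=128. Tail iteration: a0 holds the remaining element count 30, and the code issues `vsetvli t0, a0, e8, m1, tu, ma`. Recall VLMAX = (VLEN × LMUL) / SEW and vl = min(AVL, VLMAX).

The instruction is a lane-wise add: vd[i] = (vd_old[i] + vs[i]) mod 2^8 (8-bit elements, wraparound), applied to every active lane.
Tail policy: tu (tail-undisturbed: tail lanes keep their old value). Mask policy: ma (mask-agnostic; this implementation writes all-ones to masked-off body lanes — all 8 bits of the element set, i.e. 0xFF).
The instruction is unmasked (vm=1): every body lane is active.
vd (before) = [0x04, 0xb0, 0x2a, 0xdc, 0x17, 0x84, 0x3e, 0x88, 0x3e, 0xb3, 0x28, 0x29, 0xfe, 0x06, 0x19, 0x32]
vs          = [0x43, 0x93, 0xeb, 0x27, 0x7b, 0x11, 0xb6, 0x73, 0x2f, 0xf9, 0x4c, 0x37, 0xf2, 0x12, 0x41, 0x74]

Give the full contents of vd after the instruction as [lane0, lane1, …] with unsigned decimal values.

VLMAX = (128 × 1) / 8 = 16 lanes
vl = min(AVL, VLMAX) = min(30, 16) = 16
vd[0] add(0x04,0x43) -> 0x47
vd[1] add(0xb0,0x93) -> 0x43
vd[2] add(0x2a,0xeb) -> 0x15
vd[3] add(0xdc,0x27) -> 0x03
vd[4] add(0x17,0x7b) -> 0x92
vd[5] add(0x84,0x11) -> 0x95
vd[6] add(0x3e,0xb6) -> 0xf4
vd[7] add(0x88,0x73) -> 0xfb
vd[8] add(0x3e,0x2f) -> 0x6d
vd[9] add(0xb3,0xf9) -> 0xac
vd[10] add(0x28,0x4c) -> 0x74
vd[11] add(0x29,0x37) -> 0x60
vd[12] add(0xfe,0xf2) -> 0xf0
vd[13] add(0x06,0x12) -> 0x18
vd[14] add(0x19,0x41) -> 0x5a
vd[15] add(0x32,0x74) -> 0xa6

vd = [71, 67, 21, 3, 146, 149, 244, 251, 109, 172, 116, 96, 240, 24, 90, 166]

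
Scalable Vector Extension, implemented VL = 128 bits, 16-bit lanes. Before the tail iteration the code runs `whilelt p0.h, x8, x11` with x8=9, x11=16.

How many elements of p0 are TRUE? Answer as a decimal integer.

vl = 7

register lanes = 128/16 = 8
active while 9+j < 16, i.e. j ∈ [0,7) capped at 8 ⇒ 7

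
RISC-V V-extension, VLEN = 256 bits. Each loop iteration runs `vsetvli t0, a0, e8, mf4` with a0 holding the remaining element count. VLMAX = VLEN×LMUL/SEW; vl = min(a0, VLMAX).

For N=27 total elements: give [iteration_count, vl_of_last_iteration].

[iterations, last_vl] = [4, 3]

VLMAX = (256 × 1/4) / 8 = 8 lanes
27 elements at 8/iter → 4 passes, remainder 3 on the last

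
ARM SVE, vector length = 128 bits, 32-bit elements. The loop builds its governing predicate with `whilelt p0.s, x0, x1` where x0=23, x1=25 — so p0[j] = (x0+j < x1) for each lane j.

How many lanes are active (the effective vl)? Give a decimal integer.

vl = 2

128-bit reg / 32-bit elem → 4 lanes
whilelt: lane j active iff 23+j < 25 → j < 2 → 2 active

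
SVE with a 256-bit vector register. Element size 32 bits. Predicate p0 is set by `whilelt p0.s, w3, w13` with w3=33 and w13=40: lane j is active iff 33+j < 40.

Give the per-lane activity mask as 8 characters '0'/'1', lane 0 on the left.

lane count: 256 div 32 = 8
p0[j] = (33+j < 40); true for j=0..6 → 7 lanes set
bits (lane 0 leftmost): 11111110

predicate = 11111110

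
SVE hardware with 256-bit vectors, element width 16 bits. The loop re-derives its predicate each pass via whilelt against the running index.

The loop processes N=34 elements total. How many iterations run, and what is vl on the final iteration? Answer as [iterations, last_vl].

256-bit reg / 16-bit elem → 16 lanes
iterations = ceil(34/16) = 3; final-pass vl = 2

[iterations, last_vl] = [3, 2]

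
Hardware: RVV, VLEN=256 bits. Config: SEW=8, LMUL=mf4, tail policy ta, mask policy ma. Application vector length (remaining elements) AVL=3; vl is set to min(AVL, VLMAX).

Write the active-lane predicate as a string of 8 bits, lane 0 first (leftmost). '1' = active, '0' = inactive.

VLMAX = VLEN×LMUL/SEW = 256×1/4/8 = 8
AVL=3 ≤ VLMAX=8, so vl = 3
bits (lane 0 leftmost): 11100000

predicate = 11100000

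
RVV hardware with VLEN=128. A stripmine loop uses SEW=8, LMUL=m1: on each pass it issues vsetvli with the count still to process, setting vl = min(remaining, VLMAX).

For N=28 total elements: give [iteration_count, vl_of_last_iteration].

[iterations, last_vl] = [2, 12]

VLMAX = (128 × 1) / 8 = 16 lanes
N=28: ⌈28/16⌉ = 2 iters; last vl = 28 − 1×16 = 12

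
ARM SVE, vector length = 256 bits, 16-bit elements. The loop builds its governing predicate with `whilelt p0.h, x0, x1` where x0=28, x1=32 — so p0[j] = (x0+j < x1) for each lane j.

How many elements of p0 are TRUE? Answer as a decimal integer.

256-bit reg / 16-bit elem → 16 lanes
p0[j] = (28+j < 32); true for j=0..3 → 4 lanes set

vl = 4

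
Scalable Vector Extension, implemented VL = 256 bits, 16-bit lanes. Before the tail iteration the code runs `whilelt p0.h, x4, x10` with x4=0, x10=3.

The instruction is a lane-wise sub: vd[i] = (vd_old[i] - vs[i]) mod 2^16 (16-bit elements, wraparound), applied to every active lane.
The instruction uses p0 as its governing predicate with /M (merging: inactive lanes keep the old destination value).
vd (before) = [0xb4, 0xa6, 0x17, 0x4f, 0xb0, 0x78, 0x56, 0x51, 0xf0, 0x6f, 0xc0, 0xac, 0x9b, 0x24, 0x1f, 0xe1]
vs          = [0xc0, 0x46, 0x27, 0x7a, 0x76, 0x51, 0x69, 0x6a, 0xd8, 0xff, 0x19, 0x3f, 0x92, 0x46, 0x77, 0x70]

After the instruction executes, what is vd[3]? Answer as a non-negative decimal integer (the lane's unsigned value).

vd[3] = 79

register lanes = 256/16 = 16
whilelt: lane j active iff 0+j < 3 → j < 3 → 3 active
  i=0: sub(0xb4,0xc0) → 65524
  i=1: sub(0xa6,0x46) → 96
  i=2: sub(0x17,0x27) → 65520
  i=3: tail/keep → 79
  i=4: tail/keep → 176
  i=5: tail/keep → 120
  i=6: tail/keep → 86
  i=7: tail/keep → 81
  i=8: tail/keep → 240
  i=9: tail/keep → 111
  i=10: tail/keep → 192
  i=11: tail/keep → 172
  i=12: tail/keep → 155
  i=13: tail/keep → 36
  i=14: tail/keep → 31
  i=15: tail/keep → 225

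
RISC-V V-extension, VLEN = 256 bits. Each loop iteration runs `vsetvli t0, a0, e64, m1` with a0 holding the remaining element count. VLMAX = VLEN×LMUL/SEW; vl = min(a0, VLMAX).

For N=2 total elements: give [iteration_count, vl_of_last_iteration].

lanes per group: 256·1/64 = 4
2 elements at 4/iter → 1 passes, remainder 2 on the last

[iterations, last_vl] = [1, 2]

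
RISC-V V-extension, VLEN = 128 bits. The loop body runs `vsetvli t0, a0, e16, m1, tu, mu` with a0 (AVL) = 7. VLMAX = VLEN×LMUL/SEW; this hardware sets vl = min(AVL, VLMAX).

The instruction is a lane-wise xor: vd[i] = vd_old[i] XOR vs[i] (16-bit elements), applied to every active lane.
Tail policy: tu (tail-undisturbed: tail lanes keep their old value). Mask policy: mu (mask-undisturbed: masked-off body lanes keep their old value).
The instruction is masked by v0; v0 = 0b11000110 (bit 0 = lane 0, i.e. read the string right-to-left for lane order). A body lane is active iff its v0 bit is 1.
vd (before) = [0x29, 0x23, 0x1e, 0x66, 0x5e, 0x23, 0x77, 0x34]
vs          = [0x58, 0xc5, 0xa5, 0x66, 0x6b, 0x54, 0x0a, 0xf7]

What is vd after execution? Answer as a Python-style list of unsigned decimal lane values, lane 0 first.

vd = [41, 230, 187, 102, 94, 35, 125, 52]

lanes per group: 128·1/16 = 8
vl = min(AVL, VLMAX) = min(7, 8) = 7
vd[0] mask-off/keep -> 0x29
vd[1] xor(0x23,0xc5) -> 0xe6
vd[2] xor(0x1e,0xa5) -> 0xbb
vd[3] mask-off/keep -> 0x66
vd[4] mask-off/keep -> 0x5e
vd[5] mask-off/keep -> 0x23
vd[6] xor(0x77,0x0a) -> 0x7d
vd[7] tail/keep -> 0x34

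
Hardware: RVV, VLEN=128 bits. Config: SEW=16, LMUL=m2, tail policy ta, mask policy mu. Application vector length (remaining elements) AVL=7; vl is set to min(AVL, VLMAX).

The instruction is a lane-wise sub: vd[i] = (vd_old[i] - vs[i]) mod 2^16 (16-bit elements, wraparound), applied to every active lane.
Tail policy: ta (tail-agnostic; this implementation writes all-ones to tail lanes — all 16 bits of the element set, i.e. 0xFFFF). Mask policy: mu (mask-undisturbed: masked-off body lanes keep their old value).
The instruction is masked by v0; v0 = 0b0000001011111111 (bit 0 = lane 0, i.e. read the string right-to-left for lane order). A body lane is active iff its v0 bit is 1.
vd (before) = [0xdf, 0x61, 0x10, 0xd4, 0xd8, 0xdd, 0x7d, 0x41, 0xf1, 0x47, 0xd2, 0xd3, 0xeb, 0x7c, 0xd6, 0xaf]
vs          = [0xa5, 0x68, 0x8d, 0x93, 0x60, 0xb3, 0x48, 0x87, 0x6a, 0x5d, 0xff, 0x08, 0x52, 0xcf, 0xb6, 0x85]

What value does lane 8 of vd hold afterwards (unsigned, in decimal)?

vd[8] = 65535

VLMAX = (128 × 2) / 16 = 16 lanes
AVL=7 ≤ VLMAX=16, so vl = 7
[0] sub(0xdf,0xa5) = 0x3a
[1] sub(0x61,0x68) = 0xfff9
[2] sub(0x10,0x8d) = 0xff83
[3] sub(0xd4,0x93) = 0x41
[4] sub(0xd8,0x60) = 0x78
[5] sub(0xdd,0xb3) = 0x2a
[6] sub(0x7d,0x48) = 0x35
[7] tail/ones = 0xffff
[8] tail/ones = 0xffff
[9] tail/ones = 0xffff
[10] tail/ones = 0xffff
[11] tail/ones = 0xffff
[12] tail/ones = 0xffff
[13] tail/ones = 0xffff
[14] tail/ones = 0xffff
[15] tail/ones = 0xffff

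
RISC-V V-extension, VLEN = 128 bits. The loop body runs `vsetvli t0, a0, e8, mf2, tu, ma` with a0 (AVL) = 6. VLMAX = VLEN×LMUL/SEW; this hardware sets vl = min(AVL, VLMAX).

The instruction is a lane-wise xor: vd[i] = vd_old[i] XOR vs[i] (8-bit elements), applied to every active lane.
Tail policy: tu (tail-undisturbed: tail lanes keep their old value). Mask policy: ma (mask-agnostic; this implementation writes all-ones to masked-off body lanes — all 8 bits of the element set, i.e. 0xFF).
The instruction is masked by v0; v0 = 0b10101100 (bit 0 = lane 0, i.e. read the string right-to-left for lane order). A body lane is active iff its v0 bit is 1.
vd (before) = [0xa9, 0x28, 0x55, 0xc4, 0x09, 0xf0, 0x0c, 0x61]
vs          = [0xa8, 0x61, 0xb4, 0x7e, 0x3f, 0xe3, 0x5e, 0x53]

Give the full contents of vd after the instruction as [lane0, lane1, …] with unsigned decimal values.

VLMAX = (128 × 1/2) / 8 = 8 lanes
vl ← min(6, 8) = 6
vd[0] mask-off/ones -> 0xff
vd[1] mask-off/ones -> 0xff
vd[2] xor(0x55,0xb4) -> 0xe1
vd[3] xor(0xc4,0x7e) -> 0xba
vd[4] mask-off/ones -> 0xff
vd[5] xor(0xf0,0xe3) -> 0x13
vd[6] tail/keep -> 0x0c
vd[7] tail/keep -> 0x61

vd = [255, 255, 225, 186, 255, 19, 12, 97]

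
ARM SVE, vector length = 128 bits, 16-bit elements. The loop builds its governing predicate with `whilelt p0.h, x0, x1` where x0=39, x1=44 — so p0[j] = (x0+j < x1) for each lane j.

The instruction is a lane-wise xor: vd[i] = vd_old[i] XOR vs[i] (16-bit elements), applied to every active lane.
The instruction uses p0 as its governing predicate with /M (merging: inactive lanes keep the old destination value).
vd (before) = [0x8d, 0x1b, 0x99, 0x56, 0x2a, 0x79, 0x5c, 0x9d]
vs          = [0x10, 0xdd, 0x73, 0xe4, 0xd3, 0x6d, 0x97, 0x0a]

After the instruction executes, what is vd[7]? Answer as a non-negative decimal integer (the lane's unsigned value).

register lanes = 128/16 = 8
active while 39+j < 44, i.e. j ∈ [0,5) capped at 8 ⇒ 5
[0] xor(0x8d,0x10) = 0x9d
[1] xor(0x1b,0xdd) = 0xc6
[2] xor(0x99,0x73) = 0xea
[3] xor(0x56,0xe4) = 0xb2
[4] xor(0x2a,0xd3) = 0xf9
[5] tail/keep = 0x79
[6] tail/keep = 0x5c
[7] tail/keep = 0x9d

vd[7] = 157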